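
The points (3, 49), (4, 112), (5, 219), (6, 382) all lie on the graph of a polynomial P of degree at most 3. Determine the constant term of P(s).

Write P(s) = as^3 + bs^2 + cs + d. Substituting each data point gives a linear system:
  27a + 9b + 3c + d = 49
  64a + 16b + 4c + d = 112
  125a + 25b + 5c + d = 219
  216a + 36b + 6c + d = 382
Solving the system yields a = 2, b = -2, c = 3, d = 4.
So P(s) = 2s^3 - 2s^2 + 3s + 4.
The constant term is 4.

4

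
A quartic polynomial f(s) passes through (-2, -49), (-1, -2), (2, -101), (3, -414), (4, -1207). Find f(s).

Using the Lagrange interpolation formula with nodes -2, -1, 2, 3, 4:
  L_0(s) = (s + 1)(s - 2)(s - 3)(s - 4) / 120
  L_1(s) = (s + 2)(s - 2)(s - 3)(s - 4) / -60
  L_2(s) = (s + 2)(s + 1)(s - 3)(s - 4) / 24
  L_3(s) = (s + 2)(s + 1)(s - 2)(s - 4) / -20
  L_4(s) = (s + 2)(s + 1)(s - 2)(s - 3) / 60
Then f(s) = -49·L_0(s) - 2·L_1(s) - 101·L_2(s) - 414·L_3(s) - 1207·L_4(s).
Expanding and collecting terms gives f(s) = -4s^4 - 2s^3 - 2s^2 - 5s - 3.
Check: f(3) = -414. ✓

f(s) = -4s^4 - 2s^3 - 2s^2 - 5s - 3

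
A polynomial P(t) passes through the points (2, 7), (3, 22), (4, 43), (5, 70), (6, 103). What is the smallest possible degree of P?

Forward differences of the values at t = 2, 3, 4, 5, 6:
  P  : 7  22  43  70  103
  Δ  : 15  21  27  33
  Δ^2: 6  6  6
  Δ^3: 0  0
  Δ^4: 0
The second differences are constant (6) and nonzero, while all higher differences vanish, so the minimal degree is 2.

2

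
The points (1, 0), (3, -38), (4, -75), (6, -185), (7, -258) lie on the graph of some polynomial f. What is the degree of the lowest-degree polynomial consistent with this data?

2

Divided differences on the nodes 1, 3, 4, 6, 7:
  order 0: 0  -38  -75  -185  -258
  order 1: -19  -37  -55  -73
  order 2: -6  -6  -6
  order 3: 0  0
  order 4: 0
The order-2 divided differences are all -6 (nonzero) and every higher order vanishes, so the data lies on a polynomial of degree exactly 2.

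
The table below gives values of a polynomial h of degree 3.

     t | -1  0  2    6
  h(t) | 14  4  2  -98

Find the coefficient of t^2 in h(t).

Write h(t) = at^3 + bt^2 + ct + d. Substituting each data point gives a linear system:
  -a + b - c + d = 14
  d = 4
  8a + 4b + 2c + d = 2
  216a + 36b + 6c + d = -98
Solving the system yields a = -1, b = 4, c = -5, d = 4.
So h(t) = -t³ + 4t² - 5t + 4.
The coefficient of t^2 is 4.

4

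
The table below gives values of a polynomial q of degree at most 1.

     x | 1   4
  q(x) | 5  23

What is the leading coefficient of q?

6

Write q(x) = ax + b. Substituting each data point gives a linear system:
  a + b = 5
  4a + b = 23
Solving the system yields a = 6, b = -1.
So q(x) = 6x - 1.
The leading coefficient is 6.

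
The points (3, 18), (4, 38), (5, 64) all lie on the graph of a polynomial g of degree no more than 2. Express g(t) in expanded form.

Using the Lagrange interpolation formula with nodes 3, 4, 5:
  L_0(t) = (t - 4)(t - 5) / 2
  L_1(t) = (t - 3)(t - 5) / -1
  L_2(t) = (t - 3)(t - 4) / 2
Then g(t) = 18·L_0(t) + 38·L_1(t) + 64·L_2(t).
Expanding and collecting terms gives g(t) = 3t² - t - 6.
Check: g(5) = 64. ✓

g(t) = 3t^2 - t - 6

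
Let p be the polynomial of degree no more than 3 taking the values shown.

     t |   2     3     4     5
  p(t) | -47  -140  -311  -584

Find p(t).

Using the Lagrange interpolation formula with nodes 2, 3, 4, 5:
  L_0(t) = (t - 3)(t - 4)(t - 5) / -6
  L_1(t) = (t - 2)(t - 4)(t - 5) / 2
  L_2(t) = (t - 2)(t - 3)(t - 5) / -2
  L_3(t) = (t - 2)(t - 3)(t - 4) / 6
Then p(t) = -47·L_0(t) - 140·L_1(t) - 311·L_2(t) - 584·L_3(t).
Expanding and collecting terms gives p(t) = -4t^3 - 3t^2 - 2t + 1.
Check: p(4) = -311. ✓

p(t) = -4t^3 - 3t^2 - 2t + 1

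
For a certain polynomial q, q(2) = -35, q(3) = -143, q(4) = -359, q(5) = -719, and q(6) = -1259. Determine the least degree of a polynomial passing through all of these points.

Forward differences of the values at t = 2, 3, 4, 5, 6:
  q  : -35  -143  -359  -719  -1259
  Δ  : -108  -216  -360  -540
  Δ^2: -108  -144  -180
  Δ^3: -36  -36
  Δ^4: 0
The third differences are constant (-36) and nonzero, while all higher differences vanish, so the minimal degree is 3.

3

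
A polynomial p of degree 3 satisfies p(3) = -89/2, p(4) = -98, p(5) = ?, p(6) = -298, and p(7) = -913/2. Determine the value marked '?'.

The 4 known points determine the degree-3 polynomial uniquely.
Write p(n) = an^3 + bn^2 + cn + d. Substituting each data point gives a linear system:
  27a + 9b + 3c + d = -89/2
  64a + 16b + 4c + d = -98
  216a + 36b + 6c + d = -298
  343a + 49b + 7c + d = -913/2
Solving the system yields a = -1, b = -5/2, c = 1, d = 2.
So p(n) = -n^3 - (5/2)n^2 + n + 2.
Then p(5) = -361/2.

-361/2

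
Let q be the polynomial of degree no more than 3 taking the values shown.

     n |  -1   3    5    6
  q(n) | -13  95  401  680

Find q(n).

Write q(n) = an^3 + bn^2 + cn + d. Substituting each data point gives a linear system:
  -a + b - c + d = -13
  27a + 9b + 3c + d = 95
  125a + 25b + 5c + d = 401
  216a + 36b + 6c + d = 680
Solving the system yields a = 3, b = 0, c = 6, d = -4.
So q(n) = 3n^3 + 6n - 4.
Check: q(5) = 401. ✓

q(n) = 3n^3 + 6n - 4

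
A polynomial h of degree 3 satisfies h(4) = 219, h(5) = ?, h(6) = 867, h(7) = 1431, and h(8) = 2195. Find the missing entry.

473

On equispaced nodes a degree-3 polynomial has vanishing fourth forward difference, so
  h(4) - 4·h(5) + 6·h(6) - 4·h(7) + h(8) = 0.
Substituting the known values and solving for h(5):
  -4·h(5) = -1892
  h(5) = 473.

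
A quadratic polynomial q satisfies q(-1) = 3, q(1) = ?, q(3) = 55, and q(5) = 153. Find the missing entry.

The 3 known points determine the degree-2 polynomial uniquely.
Write q(u) = au^2 + bu + c. Substituting each data point gives a linear system:
  a - b + c = 3
  9a + 3b + c = 55
  25a + 5b + c = 153
Solving the system yields a = 6, b = 1, c = -2.
So q(u) = 6u² + u - 2.
Then q(1) = 5.

5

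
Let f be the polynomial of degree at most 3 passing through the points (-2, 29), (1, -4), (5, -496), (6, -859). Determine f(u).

Write f(u) = au^3 + bu^2 + cu + d. Substituting each data point gives a linear system:
  -8a + 4b - 2c + d = 29
  a + b + c + d = -4
  125a + 25b + 5c + d = -496
  216a + 36b + 6c + d = -859
Solving the system yields a = -4, b = 0, c = 1, d = -1.
So f(u) = -4u^3 + u - 1.
Check: f(5) = -496. ✓

f(u) = -4u^3 + u - 1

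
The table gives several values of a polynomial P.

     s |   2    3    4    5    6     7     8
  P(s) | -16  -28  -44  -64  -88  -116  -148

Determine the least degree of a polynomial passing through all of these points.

Forward differences of the values at s = 2, 3, 4, 5, 6, 7, 8:
  P  : -16  -28  -44  -64  -88  -116  -148
  Δ  : -12  -16  -20  -24  -28  -32
  Δ^2: -4  -4  -4  -4  -4
  Δ^3: 0  0  0  0
  Δ^4: 0  0  0
  Δ^5: 0  0
  Δ^6: 0
The second differences are constant (-4) and nonzero, while all higher differences vanish, so the minimal degree is 2.

2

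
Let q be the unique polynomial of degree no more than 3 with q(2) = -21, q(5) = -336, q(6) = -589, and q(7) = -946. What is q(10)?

-2821

Write q(n) = an^3 + bn^2 + cn + d. Substituting each data point gives a linear system:
  8a + 4b + 2c + d = -21
  125a + 25b + 5c + d = -336
  216a + 36b + 6c + d = -589
  343a + 49b + 7c + d = -946
Solving the system yields a = -3, b = 2, c = -2, d = -1.
So q(n) = -3n^3 + 2n^2 - 2n - 1.
Then q(10) = -2821.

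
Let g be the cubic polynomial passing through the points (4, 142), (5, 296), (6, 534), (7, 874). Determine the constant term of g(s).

Write g(s) = as^3 + bs^2 + cs + d. Substituting each data point gives a linear system:
  64a + 16b + 4c + d = 142
  125a + 25b + 5c + d = 296
  216a + 36b + 6c + d = 534
  343a + 49b + 7c + d = 874
Solving the system yields a = 3, b = -3, c = -2, d = 6.
So g(s) = 3s³ - 3s² - 2s + 6.
The constant term is 6.

6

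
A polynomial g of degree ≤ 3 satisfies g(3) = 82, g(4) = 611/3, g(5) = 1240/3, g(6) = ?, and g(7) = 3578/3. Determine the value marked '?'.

735

On equispaced nodes a degree-3 polynomial has vanishing fourth forward difference, so
  g(3) - 4·g(4) + 6·g(5) - 4·g(6) + g(7) = 0.
Substituting the known values and solving for g(6):
  -4·g(6) = -2940
  g(6) = 735.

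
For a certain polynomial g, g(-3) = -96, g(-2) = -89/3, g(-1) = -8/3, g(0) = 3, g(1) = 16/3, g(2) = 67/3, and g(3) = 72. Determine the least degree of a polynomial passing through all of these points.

3

Forward differences of the values at s = -3, -2, -1, 0, 1, 2, 3:
  g  : -96  -89/3  -8/3  3  16/3  67/3  72
  Δ  : 199/3  27  17/3  7/3  17  149/3
  Δ^2: -118/3  -64/3  -10/3  44/3  98/3
  Δ^3: 18  18  18  18
  Δ^4: 0  0  0
  Δ^5: 0  0
  Δ^6: 0
The third differences are constant (18) and nonzero, while all higher differences vanish, so the minimal degree is 3.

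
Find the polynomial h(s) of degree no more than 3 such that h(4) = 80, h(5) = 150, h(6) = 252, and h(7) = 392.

Write h(s) = as^3 + bs^2 + cs + d. Substituting each data point gives a linear system:
  64a + 16b + 4c + d = 80
  125a + 25b + 5c + d = 150
  216a + 36b + 6c + d = 252
  343a + 49b + 7c + d = 392
Solving the system yields a = 1, b = 1, c = 0, d = 0.
So h(s) = s^3 + s^2.
Check: h(6) = 252. ✓

h(s) = s^3 + s^2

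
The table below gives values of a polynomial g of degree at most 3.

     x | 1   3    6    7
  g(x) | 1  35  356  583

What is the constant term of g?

Write g(x) = ax^3 + bx^2 + cx + d. Substituting each data point gives a linear system:
  a + b + c + d = 1
  27a + 9b + 3c + d = 35
  216a + 36b + 6c + d = 356
  343a + 49b + 7c + d = 583
Solving the system yields a = 2, b = -2, c = -1, d = 2.
So g(x) = 2x³ - 2x² - x + 2.
The constant term is 2.

2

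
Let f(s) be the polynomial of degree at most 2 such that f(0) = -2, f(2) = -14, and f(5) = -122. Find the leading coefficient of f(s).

Write f(s) = as^2 + bs + c. Substituting each data point gives a linear system:
  c = -2
  4a + 2b + c = -14
  25a + 5b + c = -122
Solving the system yields a = -6, b = 6, c = -2.
So f(s) = -6s^2 + 6s - 2.
The leading coefficient is -6.

-6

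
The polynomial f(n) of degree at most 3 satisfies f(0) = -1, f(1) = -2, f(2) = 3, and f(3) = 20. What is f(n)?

Write f(n) = an^3 + bn^2 + cn + d. Substituting each data point gives a linear system:
  d = -1
  a + b + c + d = -2
  8a + 4b + 2c + d = 3
  27a + 9b + 3c + d = 20
Solving the system yields a = 1, b = 0, c = -2, d = -1.
So f(n) = n³ - 2n - 1.
Check: f(1) = -2. ✓

f(n) = n^3 - 2n - 1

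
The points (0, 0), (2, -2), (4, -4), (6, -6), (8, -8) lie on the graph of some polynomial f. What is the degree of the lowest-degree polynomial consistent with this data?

Forward differences of the values at t = 0, 2, 4, 6, 8:
  f  : 0  -2  -4  -6  -8
  Δ  : -2  -2  -2  -2
  Δ^2: 0  0  0
  Δ^3: 0  0
  Δ^4: 0
The first differences are constant (-2) and nonzero, while all higher differences vanish, so the minimal degree is 1.

1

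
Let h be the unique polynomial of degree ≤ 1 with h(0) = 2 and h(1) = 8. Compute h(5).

32

Using the Lagrange interpolation formula with nodes 0, 1:
  L_0(x) = (x - 1) / -1
  L_1(x) = x / 1
Then h(x) = 2·L_0(x) + 8·L_1(x).
Expanding and collecting terms gives h(x) = 6x + 2.
Evaluating at x = 5: h(5) = 32.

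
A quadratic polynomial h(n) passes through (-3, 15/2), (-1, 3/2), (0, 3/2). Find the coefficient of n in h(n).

1

Write h(n) = an^2 + bn + c. Substituting each data point gives a linear system:
  9a - 3b + c = 15/2
  a - b + c = 3/2
  c = 3/2
Solving the system yields a = 1, b = 1, c = 3/2.
So h(n) = n^2 + n + 3/2.
The coefficient of n is 1.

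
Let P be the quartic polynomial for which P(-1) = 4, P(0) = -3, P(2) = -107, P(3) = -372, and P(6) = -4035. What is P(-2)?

Write P(u) = au^4 + bu^3 + cu^2 + du + e. Substituting each data point gives a linear system:
  a - b + c - d + e = 4
  e = -3
  16a + 8b + 4c + 2d + e = -107
  81a + 27b + 9c + 3d + e = -372
  1296a + 216b + 36c + 6d + e = -4035
Solving the system yields a = -2, b = -6, c = -3, d = -6, e = -3.
So P(u) = -2u⁴ - 6u³ - 3u² - 6u - 3.
Then P(-2) = 13.

13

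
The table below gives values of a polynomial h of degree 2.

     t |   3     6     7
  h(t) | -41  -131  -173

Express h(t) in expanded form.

Write h(t) = at^2 + bt + c. Substituting each data point gives a linear system:
  9a + 3b + c = -41
  36a + 6b + c = -131
  49a + 7b + c = -173
Solving the system yields a = -3, b = -3, c = -5.
So h(t) = -3t² - 3t - 5.
Check: h(6) = -131. ✓

h(t) = -3t^2 - 3t - 5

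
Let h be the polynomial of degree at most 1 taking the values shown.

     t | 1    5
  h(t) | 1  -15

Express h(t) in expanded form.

h(t) = -4t + 5

Write h(t) = at + b. Substituting each data point gives a linear system:
  a + b = 1
  5a + b = -15
Solving the system yields a = -4, b = 5.
So h(t) = -4t + 5.
Check: h(5) = -15. ✓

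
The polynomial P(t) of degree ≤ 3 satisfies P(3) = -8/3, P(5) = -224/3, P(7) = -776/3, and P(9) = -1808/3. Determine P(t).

Using the Lagrange interpolation formula with nodes 3, 5, 7, 9:
  L_0(t) = (t - 5)(t - 7)(t - 9) / -48
  L_1(t) = (t - 3)(t - 7)(t - 9) / 16
  L_2(t) = (t - 3)(t - 5)(t - 9) / -16
  L_3(t) = (t - 3)(t - 5)(t - 7) / 48
Then P(t) = -8/3·L_0(t) - 224/3·L_1(t) - 776/3·L_2(t) - 1808/3·L_3(t).
Expanding and collecting terms gives P(t) = -t^3 + t^2 + 5t + 1/3.
Check: P(5) = -224/3. ✓

P(t) = -t^3 + t^2 + 5t + 1/3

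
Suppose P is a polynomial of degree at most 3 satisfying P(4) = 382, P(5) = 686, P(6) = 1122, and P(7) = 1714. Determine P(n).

P(n) = 4n^3 + 6n^2 + 6n + 6

Write P(n) = an^3 + bn^2 + cn + d. Substituting each data point gives a linear system:
  64a + 16b + 4c + d = 382
  125a + 25b + 5c + d = 686
  216a + 36b + 6c + d = 1122
  343a + 49b + 7c + d = 1714
Solving the system yields a = 4, b = 6, c = 6, d = 6.
So P(n) = 4n³ + 6n² + 6n + 6.
Check: P(6) = 1122. ✓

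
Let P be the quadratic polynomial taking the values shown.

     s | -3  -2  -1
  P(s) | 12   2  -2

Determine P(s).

P(s) = 3s^2 + 5s

Write P(s) = as^2 + bs + c. Substituting each data point gives a linear system:
  9a - 3b + c = 12
  4a - 2b + c = 2
  a - b + c = -2
Solving the system yields a = 3, b = 5, c = 0.
So P(s) = 3s^2 + 5s.
Check: P(-2) = 2. ✓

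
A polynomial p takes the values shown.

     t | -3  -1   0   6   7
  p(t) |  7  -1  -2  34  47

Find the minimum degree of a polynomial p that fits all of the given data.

2

Divided differences on the nodes -3, -1, 0, 6, 7:
  order 0: 7  -1  -2  34  47
  order 1: -4  -1  6  13
  order 2: 1  1  1
  order 3: 0  0
  order 4: 0
The order-2 divided differences are all 1 (nonzero) and every higher order vanishes, so the data lies on a polynomial of degree exactly 2.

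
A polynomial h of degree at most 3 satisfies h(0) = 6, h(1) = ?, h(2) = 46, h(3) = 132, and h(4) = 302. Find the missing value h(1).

14

The 4 known points determine the degree-3 polynomial uniquely.
Write h(u) = au^3 + bu^2 + cu + d. Substituting each data point gives a linear system:
  d = 6
  8a + 4b + 2c + d = 46
  27a + 9b + 3c + d = 132
  64a + 16b + 4c + d = 302
Solving the system yields a = 5, b = -3, c = 6, d = 6.
So h(u) = 5u^3 - 3u^2 + 6u + 6.
Then h(1) = 14.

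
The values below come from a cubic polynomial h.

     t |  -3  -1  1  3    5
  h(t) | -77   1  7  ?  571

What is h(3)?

The 4 known points determine the degree-3 polynomial uniquely.
Write h(t) = at^3 + bt^2 + ct + d. Substituting each data point gives a linear system:
  -27a + 9b - 3c + d = -77
  -a + b - c + d = 1
  a + b + c + d = 7
  125a + 25b + 5c + d = 571
Solving the system yields a = 4, b = 3, c = -1, d = 1.
So h(t) = 4t^3 + 3t^2 - t + 1.
Then h(3) = 133.

133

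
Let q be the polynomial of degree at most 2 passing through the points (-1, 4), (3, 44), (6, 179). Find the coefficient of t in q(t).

0

Write q(t) = at^2 + bt + c. Substituting each data point gives a linear system:
  a - b + c = 4
  9a + 3b + c = 44
  36a + 6b + c = 179
Solving the system yields a = 5, b = 0, c = -1.
So q(t) = 5t^2 - 1.
The coefficient of t is 0.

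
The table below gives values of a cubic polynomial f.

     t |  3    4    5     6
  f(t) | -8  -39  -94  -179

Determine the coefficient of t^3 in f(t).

-1

Write f(t) = at^3 + bt^2 + ct + d. Substituting each data point gives a linear system:
  27a + 9b + 3c + d = -8
  64a + 16b + 4c + d = -39
  125a + 25b + 5c + d = -94
  216a + 36b + 6c + d = -179
Solving the system yields a = -1, b = 0, c = 6, d = 1.
So f(t) = -t^3 + 6t + 1.
The leading coefficient is -1.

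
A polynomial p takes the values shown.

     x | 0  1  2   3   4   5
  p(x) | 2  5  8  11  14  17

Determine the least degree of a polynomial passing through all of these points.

Forward differences of the values at x = 0, 1, 2, 3, 4, 5:
  p  : 2  5  8  11  14  17
  Δ  : 3  3  3  3  3
  Δ^2: 0  0  0  0
  Δ^3: 0  0  0
  Δ^4: 0  0
  Δ^5: 0
The first differences are constant (3) and nonzero, while all higher differences vanish, so the minimal degree is 1.

1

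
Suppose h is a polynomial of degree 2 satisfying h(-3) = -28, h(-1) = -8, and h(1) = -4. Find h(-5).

Using the Lagrange interpolation formula with nodes -3, -1, 1:
  L_0(s) = (s + 1)(s - 1) / 8
  L_1(s) = (s + 3)(s - 1) / -4
  L_2(s) = (s + 3)(s + 1) / 8
Then h(s) = -28·L_0(s) - 8·L_1(s) - 4·L_2(s).
Expanding and collecting terms gives h(s) = -2s² + 2s - 4.
Evaluating at s = -5: h(-5) = -64.

-64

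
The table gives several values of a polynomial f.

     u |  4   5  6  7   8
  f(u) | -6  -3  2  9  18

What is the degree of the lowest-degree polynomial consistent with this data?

Forward differences of the values at u = 4, 5, 6, 7, 8:
  f  : -6  -3  2  9  18
  Δ  : 3  5  7  9
  Δ^2: 2  2  2
  Δ^3: 0  0
  Δ^4: 0
The second differences are constant (2) and nonzero, while all higher differences vanish, so the minimal degree is 2.

2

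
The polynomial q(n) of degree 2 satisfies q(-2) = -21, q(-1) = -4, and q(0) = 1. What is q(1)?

Using the Lagrange interpolation formula with nodes -2, -1, 0:
  L_0(n) = (n + 1)n / 2
  L_1(n) = (n + 2)n / -1
  L_2(n) = (n + 2)(n + 1) / 2
Then q(n) = -21·L_0(n) - 4·L_1(n) + 1·L_2(n).
Expanding and collecting terms gives q(n) = -6n² - n + 1.
Evaluating at n = 1: q(1) = -6.

-6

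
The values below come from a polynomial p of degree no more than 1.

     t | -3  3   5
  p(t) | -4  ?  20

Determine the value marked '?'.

The 2 known points determine the degree-1 polynomial uniquely.
Write p(t) = at + b. Substituting each data point gives a linear system:
  -3a + b = -4
  5a + b = 20
Solving the system yields a = 3, b = 5.
So p(t) = 3t + 5.
Then p(3) = 14.

14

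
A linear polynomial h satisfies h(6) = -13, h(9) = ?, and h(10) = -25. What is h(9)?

-22

The 2 known points determine the degree-1 polynomial uniquely.
Write h(s) = as + b. Substituting each data point gives a linear system:
  6a + b = -13
  10a + b = -25
Solving the system yields a = -3, b = 5.
So h(s) = -3s + 5.
Then h(9) = -22.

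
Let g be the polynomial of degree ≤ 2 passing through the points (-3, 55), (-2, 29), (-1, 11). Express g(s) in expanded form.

Using the Lagrange interpolation formula with nodes -3, -2, -1:
  L_0(s) = (s + 2)(s + 1) / 2
  L_1(s) = (s + 3)(s + 1) / -1
  L_2(s) = (s + 3)(s + 2) / 2
Then g(s) = 55·L_0(s) + 29·L_1(s) + 11·L_2(s).
Expanding and collecting terms gives g(s) = 4s² - 6s + 1.
Check: g(-2) = 29. ✓

g(s) = 4s^2 - 6s + 1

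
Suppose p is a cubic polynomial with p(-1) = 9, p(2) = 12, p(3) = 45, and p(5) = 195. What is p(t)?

Write p(t) = at^3 + bt^2 + ct + d. Substituting each data point gives a linear system:
  -a + b - c + d = 9
  8a + 4b + 2c + d = 12
  27a + 9b + 3c + d = 45
  125a + 25b + 5c + d = 195
Solving the system yields a = 1, b = 4, c = -6, d = 0.
So p(t) = t^3 + 4t^2 - 6t.
Check: p(-1) = 9. ✓

p(t) = t^3 + 4t^2 - 6t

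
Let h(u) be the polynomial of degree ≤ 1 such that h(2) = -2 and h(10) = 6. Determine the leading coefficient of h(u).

Write h(u) = au + b. Substituting each data point gives a linear system:
  2a + b = -2
  10a + b = 6
Solving the system yields a = 1, b = -4.
So h(u) = u - 4.
The leading coefficient is 1.

1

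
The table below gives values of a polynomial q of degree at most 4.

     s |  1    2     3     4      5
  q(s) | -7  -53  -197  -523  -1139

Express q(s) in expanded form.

q(s) = -s^4 - 4s^3 - 3s + 1

Write q(s) = as^4 + bs^3 + cs^2 + ds + e. Substituting each data point gives a linear system:
  a + b + c + d + e = -7
  16a + 8b + 4c + 2d + e = -53
  81a + 27b + 9c + 3d + e = -197
  256a + 64b + 16c + 4d + e = -523
  625a + 125b + 25c + 5d + e = -1139
Solving the system yields a = -1, b = -4, c = 0, d = -3, e = 1.
So q(s) = -s⁴ - 4s³ - 3s + 1.
Check: q(1) = -7. ✓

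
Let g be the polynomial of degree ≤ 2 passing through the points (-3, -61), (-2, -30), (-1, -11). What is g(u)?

g(u) = -6u^2 + u - 4

Write g(u) = au^2 + bu + c. Substituting each data point gives a linear system:
  9a - 3b + c = -61
  4a - 2b + c = -30
  a - b + c = -11
Solving the system yields a = -6, b = 1, c = -4.
So g(u) = -6u^2 + u - 4.
Check: g(-1) = -11. ✓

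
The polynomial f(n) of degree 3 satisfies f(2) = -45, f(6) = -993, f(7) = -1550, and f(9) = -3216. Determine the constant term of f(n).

-3

Write f(n) = an^3 + bn^2 + cn + d. Substituting each data point gives a linear system:
  8a + 4b + 2c + d = -45
  216a + 36b + 6c + d = -993
  343a + 49b + 7c + d = -1550
  729a + 81b + 9c + d = -3216
Solving the system yields a = -4, b = -4, c = 3, d = -3.
So f(n) = -4n^3 - 4n^2 + 3n - 3.
The constant term is -3.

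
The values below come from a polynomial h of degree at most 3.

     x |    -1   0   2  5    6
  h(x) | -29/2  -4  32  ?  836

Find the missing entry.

The 4 known points determine the degree-3 polynomial uniquely.
Write h(x) = ax^3 + bx^2 + cx + d. Substituting each data point gives a linear system:
  -a + b - c + d = -29/2
  d = -4
  8a + 4b + 2c + d = 32
  216a + 36b + 6c + d = 836
Solving the system yields a = 4, b = -3/2, c = 5, d = -4.
So h(x) = 4x³ - (3/2)x² + 5x - 4.
Then h(5) = 967/2.

967/2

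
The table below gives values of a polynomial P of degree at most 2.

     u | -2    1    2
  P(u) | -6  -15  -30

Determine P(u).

P(u) = -3u^2 - 6u - 6

Write P(u) = au^2 + bu + c. Substituting each data point gives a linear system:
  4a - 2b + c = -6
  a + b + c = -15
  4a + 2b + c = -30
Solving the system yields a = -3, b = -6, c = -6.
So P(u) = -3u^2 - 6u - 6.
Check: P(-2) = -6. ✓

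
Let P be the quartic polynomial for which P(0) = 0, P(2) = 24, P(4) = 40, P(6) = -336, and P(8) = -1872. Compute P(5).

Forward differences of the values at u = 0, 2, 4, 6, 8:
  P  : 0  24  40  -336  -1872
  Δ  : 24  16  -376  -1536
  Δ^2: -8  -392  -1160
  Δ^3: -384  -768
  Δ^4: -384
The fourth differences are constant, confirming degree 4.
Interpolating (Newton forward form) and evaluating at u = 5 gives P(5) = -60.

-60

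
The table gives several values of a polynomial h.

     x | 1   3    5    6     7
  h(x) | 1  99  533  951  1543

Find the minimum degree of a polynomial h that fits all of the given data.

Divided differences on the nodes 1, 3, 5, 6, 7:
  order 0: 1  99  533  951  1543
  order 1: 49  217  418  592
  order 2: 42  67  87
  order 3: 5  5
  order 4: 0
The order-3 divided differences are all 5 (nonzero) and every higher order vanishes, so the data lies on a polynomial of degree exactly 3.

3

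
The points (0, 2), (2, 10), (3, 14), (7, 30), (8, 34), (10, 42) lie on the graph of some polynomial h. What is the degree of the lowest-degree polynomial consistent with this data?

1

Divided differences on the nodes 0, 2, 3, 7, 8, 10:
  order 0: 2  10  14  30  34  42
  order 1: 4  4  4  4  4
  order 2: 0  0  0  0
  order 3: 0  0  0
  order 4: 0  0
  order 5: 0
The order-1 divided differences are all 4 (nonzero) and every higher order vanishes, so the data lies on a polynomial of degree exactly 1.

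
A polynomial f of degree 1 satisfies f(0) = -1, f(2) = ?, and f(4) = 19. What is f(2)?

The 2 known points determine the degree-1 polynomial uniquely.
Write f(s) = as + b. Substituting each data point gives a linear system:
  b = -1
  4a + b = 19
Solving the system yields a = 5, b = -1.
So f(s) = 5s - 1.
Then f(2) = 9.

9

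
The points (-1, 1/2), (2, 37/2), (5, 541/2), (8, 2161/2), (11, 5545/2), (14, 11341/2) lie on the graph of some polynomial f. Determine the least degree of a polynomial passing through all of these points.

3

Forward differences of the values at x = -1, 2, 5, 8, 11, 14:
  f  : 1/2  37/2  541/2  2161/2  5545/2  11341/2
  Δ  : 18  252  810  1692  2898
  Δ^2: 234  558  882  1206
  Δ^3: 324  324  324
  Δ^4: 0  0
  Δ^5: 0
The third differences are constant (324) and nonzero, while all higher differences vanish, so the minimal degree is 3.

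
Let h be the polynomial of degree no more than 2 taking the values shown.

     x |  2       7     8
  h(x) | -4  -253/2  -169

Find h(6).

Using the Lagrange interpolation formula with nodes 2, 7, 8:
  L_0(x) = (x - 7)(x - 8) / 30
  L_1(x) = (x - 2)(x - 8) / -5
  L_2(x) = (x - 2)(x - 7) / 6
Then h(x) = -4·L_0(x) - 253/2·L_1(x) - 169·L_2(x).
Expanding and collecting terms gives h(x) = -3x² + (5/2)x + 3.
Evaluating at x = 6: h(6) = -90.

-90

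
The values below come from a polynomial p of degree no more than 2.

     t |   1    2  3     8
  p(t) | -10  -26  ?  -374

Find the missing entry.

-54

The 3 known points determine the degree-2 polynomial uniquely.
Write p(t) = at^2 + bt + c. Substituting each data point gives a linear system:
  a + b + c = -10
  4a + 2b + c = -26
  64a + 8b + c = -374
Solving the system yields a = -6, b = 2, c = -6.
So p(t) = -6t² + 2t - 6.
Then p(3) = -54.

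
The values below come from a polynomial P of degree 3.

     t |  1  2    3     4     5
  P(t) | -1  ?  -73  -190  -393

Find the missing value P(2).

The 4 known points determine the degree-3 polynomial uniquely.
Write P(t) = at^3 + bt^2 + ct + d. Substituting each data point gives a linear system:
  a + b + c + d = -1
  27a + 9b + 3c + d = -73
  64a + 16b + 4c + d = -190
  125a + 25b + 5c + d = -393
Solving the system yields a = -4, b = 5, c = -4, d = 2.
So P(t) = -4t³ + 5t² - 4t + 2.
Then P(2) = -18.

-18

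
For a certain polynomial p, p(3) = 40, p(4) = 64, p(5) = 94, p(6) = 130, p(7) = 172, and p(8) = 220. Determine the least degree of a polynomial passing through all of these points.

Forward differences of the values at u = 3, 4, 5, 6, 7, 8:
  p  : 40  64  94  130  172  220
  Δ  : 24  30  36  42  48
  Δ^2: 6  6  6  6
  Δ^3: 0  0  0
  Δ^4: 0  0
  Δ^5: 0
The second differences are constant (6) and nonzero, while all higher differences vanish, so the minimal degree is 2.

2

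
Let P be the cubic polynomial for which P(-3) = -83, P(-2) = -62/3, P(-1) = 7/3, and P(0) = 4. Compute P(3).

61

Forward differences of the values at n = -3, -2, -1, 0:
  P  : -83  -62/3  7/3  4
  Δ  : 187/3  23  5/3
  Δ^2: -118/3  -64/3
  Δ^3: 18
The third differences are constant, confirming degree 3.
Interpolating (Newton forward form) and evaluating at n = 3 gives P(3) = 61.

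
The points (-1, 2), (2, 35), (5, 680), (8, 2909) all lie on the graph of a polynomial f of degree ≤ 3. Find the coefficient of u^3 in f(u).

Write f(u) = au^3 + bu^2 + cu + d. Substituting each data point gives a linear system:
  -a + b - c + d = 2
  8a + 4b + 2c + d = 35
  125a + 25b + 5c + d = 680
  512a + 64b + 8c + d = 2909
Solving the system yields a = 6, b = -2, c = -5, d = 5.
So f(u) = 6u^3 - 2u^2 - 5u + 5.
The leading coefficient is 6.

6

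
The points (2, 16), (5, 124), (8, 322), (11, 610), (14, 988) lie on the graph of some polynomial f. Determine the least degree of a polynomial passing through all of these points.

2

Forward differences of the values at t = 2, 5, 8, 11, 14:
  f  : 16  124  322  610  988
  Δ  : 108  198  288  378
  Δ^2: 90  90  90
  Δ^3: 0  0
  Δ^4: 0
The second differences are constant (90) and nonzero, while all higher differences vanish, so the minimal degree is 2.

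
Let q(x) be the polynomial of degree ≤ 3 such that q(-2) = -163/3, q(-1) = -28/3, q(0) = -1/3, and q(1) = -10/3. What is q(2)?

Using the Lagrange interpolation formula with nodes -2, -1, 0, 1:
  L_0(x) = (x + 1)x(x - 1) / -6
  L_1(x) = (x + 2)x(x - 1) / 2
  L_2(x) = (x + 2)(x + 1)(x - 1) / -2
  L_3(x) = (x + 2)(x + 1)x / 6
Then q(x) = -163/3·L_0(x) - 28/3·L_1(x) - 1/3·L_2(x) - 10/3·L_3(x).
Expanding and collecting terms gives q(x) = 4x^3 - 6x^2 - x - 1/3.
Evaluating at x = 2: q(2) = 17/3.

17/3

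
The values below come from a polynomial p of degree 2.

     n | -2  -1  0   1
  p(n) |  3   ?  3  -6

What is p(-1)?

On equispaced nodes a degree-2 polynomial has vanishing third forward difference, so
  - p(-2) + 3·p(-1) - 3·p(0) + p(1) = 0.
Substituting the known values and solving for p(-1):
  3·p(-1) = 18
  p(-1) = 6.

6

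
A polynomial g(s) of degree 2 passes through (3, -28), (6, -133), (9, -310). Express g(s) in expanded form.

g(s) = -4s^2 + s + 5

Write g(s) = as^2 + bs + c. Substituting each data point gives a linear system:
  9a + 3b + c = -28
  36a + 6b + c = -133
  81a + 9b + c = -310
Solving the system yields a = -4, b = 1, c = 5.
So g(s) = -4s² + s + 5.
Check: g(9) = -310. ✓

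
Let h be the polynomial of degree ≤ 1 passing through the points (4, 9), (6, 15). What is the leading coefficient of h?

3

Write h(s) = as + b. Substituting each data point gives a linear system:
  4a + b = 9
  6a + b = 15
Solving the system yields a = 3, b = -3.
So h(s) = 3s - 3.
The leading coefficient is 3.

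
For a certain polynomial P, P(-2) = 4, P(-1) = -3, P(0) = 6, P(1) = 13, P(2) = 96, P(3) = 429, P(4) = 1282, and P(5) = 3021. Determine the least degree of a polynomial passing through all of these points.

4

Forward differences of the values at x = -2, -1, 0, 1, 2, 3, 4, 5:
  P  : 4  -3  6  13  96  429  1282  3021
  Δ  : -7  9  7  83  333  853  1739
  Δ^2: 16  -2  76  250  520  886
  Δ^3: -18  78  174  270  366
  Δ^4: 96  96  96  96
  Δ^5: 0  0  0
  Δ^6: 0  0
  Δ^7: 0
The fourth differences are constant (96) and nonzero, while all higher differences vanish, so the minimal degree is 4.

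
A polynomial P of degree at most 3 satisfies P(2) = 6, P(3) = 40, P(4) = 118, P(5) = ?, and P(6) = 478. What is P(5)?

258

On equispaced nodes a degree-3 polynomial has vanishing fourth forward difference, so
  P(2) - 4·P(3) + 6·P(4) - 4·P(5) + P(6) = 0.
Substituting the known values and solving for P(5):
  -4·P(5) = -1032
  P(5) = 258.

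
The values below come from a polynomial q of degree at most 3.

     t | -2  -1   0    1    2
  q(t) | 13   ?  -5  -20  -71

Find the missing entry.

The 4 known points determine the degree-3 polynomial uniquely.
Write q(t) = at^3 + bt^2 + ct + d. Substituting each data point gives a linear system:
  -8a + 4b - 2c + d = 13
  d = -5
  a + b + c + d = -20
  8a + 4b + 2c + d = -71
Solving the system yields a = -4, b = -6, c = -5, d = -5.
So q(t) = -4t³ - 6t² - 5t - 5.
Then q(-1) = -2.

-2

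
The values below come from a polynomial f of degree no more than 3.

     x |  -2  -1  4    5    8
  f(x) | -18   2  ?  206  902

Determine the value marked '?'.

The 4 known points determine the degree-3 polynomial uniquely.
Write f(x) = ax^3 + bx^2 + cx + d. Substituting each data point gives a linear system:
  -8a + 4b - 2c + d = -18
  -a + b - c + d = 2
  125a + 25b + 5c + d = 206
  512a + 64b + 8c + d = 902
Solving the system yields a = 2, b = -2, c = 0, d = 6.
So f(x) = 2x³ - 2x² + 6.
Then f(4) = 102.

102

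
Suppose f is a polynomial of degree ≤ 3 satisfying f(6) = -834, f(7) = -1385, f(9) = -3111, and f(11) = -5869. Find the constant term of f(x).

Write f(x) = ax^3 + bx^2 + cx + d. Substituting each data point gives a linear system:
  216a + 36b + 6c + d = -834
  343a + 49b + 7c + d = -1385
  729a + 81b + 9c + d = -3111
  1331a + 121b + 11c + d = -5869
Solving the system yields a = -5, b = 6, c = 6, d = -6.
So f(x) = -5x³ + 6x² + 6x - 6.
The constant term is -6.

-6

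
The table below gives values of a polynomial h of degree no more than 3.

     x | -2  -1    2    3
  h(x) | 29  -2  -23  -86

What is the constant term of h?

-5

Write h(x) = ax^3 + bx^2 + cx + d. Substituting each data point gives a linear system:
  -8a + 4b - 2c + d = 29
  -a + b - c + d = -2
  8a + 4b + 2c + d = -23
  27a + 9b + 3c + d = -86
Solving the system yields a = -4, b = 2, c = 3, d = -5.
So h(x) = -4x^3 + 2x^2 + 3x - 5.
The constant term is -5.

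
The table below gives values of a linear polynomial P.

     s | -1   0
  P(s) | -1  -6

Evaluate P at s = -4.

14

Using the Lagrange interpolation formula with nodes -1, 0:
  L_0(s) = s / -1
  L_1(s) = (s + 1) / 1
Then P(s) = -1·L_0(s) - 6·L_1(s).
Expanding and collecting terms gives P(s) = -5s - 6.
Evaluating at s = -4: P(-4) = 14.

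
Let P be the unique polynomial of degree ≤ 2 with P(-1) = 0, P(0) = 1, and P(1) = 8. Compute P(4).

Write P(s) = as^2 + bs + c. Substituting each data point gives a linear system:
  a - b + c = 0
  c = 1
  a + b + c = 8
Solving the system yields a = 3, b = 4, c = 1.
So P(s) = 3s^2 + 4s + 1.
Then P(4) = 65.

65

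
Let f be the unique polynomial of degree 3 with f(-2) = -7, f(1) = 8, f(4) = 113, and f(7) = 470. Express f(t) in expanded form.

Write f(t) = at^3 + bt^2 + ct + d. Substituting each data point gives a linear system:
  -8a + 4b - 2c + d = -7
  a + b + c + d = 8
  64a + 16b + 4c + d = 113
  343a + 49b + 7c + d = 470
Solving the system yields a = 1, b = 2, c = 4, d = 1.
So f(t) = t^3 + 2t^2 + 4t + 1.
Check: f(4) = 113. ✓

f(t) = t^3 + 2t^2 + 4t + 1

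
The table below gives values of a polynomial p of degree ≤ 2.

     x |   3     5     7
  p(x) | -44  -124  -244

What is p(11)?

-604

Using the Lagrange interpolation formula with nodes 3, 5, 7:
  L_0(x) = (x - 5)(x - 7) / 8
  L_1(x) = (x - 3)(x - 7) / -4
  L_2(x) = (x - 3)(x - 5) / 8
Then p(x) = -44·L_0(x) - 124·L_1(x) - 244·L_2(x).
Expanding and collecting terms gives p(x) = -5x^2 + 1.
Evaluating at x = 11: p(11) = -604.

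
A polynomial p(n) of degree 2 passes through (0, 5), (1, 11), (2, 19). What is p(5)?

55

Write p(n) = an^2 + bn + c. Substituting each data point gives a linear system:
  c = 5
  a + b + c = 11
  4a + 2b + c = 19
Solving the system yields a = 1, b = 5, c = 5.
So p(n) = n² + 5n + 5.
Then p(5) = 55.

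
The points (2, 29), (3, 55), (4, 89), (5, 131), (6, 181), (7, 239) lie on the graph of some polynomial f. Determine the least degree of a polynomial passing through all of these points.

Forward differences of the values at u = 2, 3, 4, 5, 6, 7:
  f  : 29  55  89  131  181  239
  Δ  : 26  34  42  50  58
  Δ^2: 8  8  8  8
  Δ^3: 0  0  0
  Δ^4: 0  0
  Δ^5: 0
The second differences are constant (8) and nonzero, while all higher differences vanish, so the minimal degree is 2.

2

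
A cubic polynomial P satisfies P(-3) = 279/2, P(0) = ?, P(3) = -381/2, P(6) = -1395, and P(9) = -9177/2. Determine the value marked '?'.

-3

The 4 known points determine the degree-3 polynomial uniquely.
Write P(s) = as^3 + bs^2 + cs + d. Substituting each data point gives a linear system:
  -27a + 9b - 3c + d = 279/2
  27a + 9b + 3c + d = -381/2
  216a + 36b + 6c + d = -1395
  729a + 81b + 9c + d = -9177/2
Solving the system yields a = -6, b = -5/2, c = -1, d = -3.
So P(s) = -6s^3 - (5/2)s^2 - s - 3.
Then P(0) = -3.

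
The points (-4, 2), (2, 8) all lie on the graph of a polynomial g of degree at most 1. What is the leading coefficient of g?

Write g(s) = as + b. Substituting each data point gives a linear system:
  -4a + b = 2
  2a + b = 8
Solving the system yields a = 1, b = 6.
So g(s) = s + 6.
The leading coefficient is 1.

1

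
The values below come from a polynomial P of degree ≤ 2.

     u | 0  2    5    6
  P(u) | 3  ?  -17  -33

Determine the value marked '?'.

7

The 3 known points determine the degree-2 polynomial uniquely.
Write P(u) = au^2 + bu + c. Substituting each data point gives a linear system:
  c = 3
  25a + 5b + c = -17
  36a + 6b + c = -33
Solving the system yields a = -2, b = 6, c = 3.
So P(u) = -2u^2 + 6u + 3.
Then P(2) = 7.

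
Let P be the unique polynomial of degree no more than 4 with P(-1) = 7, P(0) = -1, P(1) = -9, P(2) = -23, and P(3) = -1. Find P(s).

P(s) = 2s^4 - 5s^3 - 2s^2 - 3s - 1

Write P(s) = as^4 + bs^3 + cs^2 + ds + e. Substituting each data point gives a linear system:
  a - b + c - d + e = 7
  e = -1
  a + b + c + d + e = -9
  16a + 8b + 4c + 2d + e = -23
  81a + 27b + 9c + 3d + e = -1
Solving the system yields a = 2, b = -5, c = -2, d = -3, e = -1.
So P(s) = 2s⁴ - 5s³ - 2s² - 3s - 1.
Check: P(3) = -1. ✓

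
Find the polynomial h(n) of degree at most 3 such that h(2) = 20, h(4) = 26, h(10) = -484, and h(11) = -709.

Using the Lagrange interpolation formula with nodes 2, 4, 10, 11:
  L_0(n) = (n - 4)(n - 10)(n - 11) / -144
  L_1(n) = (n - 2)(n - 10)(n - 11) / 84
  L_2(n) = (n - 2)(n - 4)(n - 11) / -48
  L_3(n) = (n - 2)(n - 4)(n - 10) / 63
Then h(n) = 20·L_0(n) + 26·L_1(n) - 484·L_2(n) - 709·L_3(n).
Expanding and collecting terms gives h(n) = -n³ + 5n² + n + 6.
Check: h(4) = 26. ✓

h(n) = -n^3 + 5n^2 + n + 6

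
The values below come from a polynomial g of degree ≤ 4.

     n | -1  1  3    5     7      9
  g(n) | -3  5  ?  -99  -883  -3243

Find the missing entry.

The 5 known points determine the degree-4 polynomial uniquely.
Write g(n) = an^4 + bn^3 + cn^2 + dn + e. Substituting each data point gives a linear system:
  a - b + c - d + e = -3
  a + b + c + d + e = 5
  625a + 125b + 25c + 5d + e = -99
  2401a + 343b + 49c + 7d + e = -883
  6561a + 729b + 81c + 9d + e = -3243
Solving the system yields a = -1, b = 5, c = -4, d = -1, e = 6.
So g(n) = -n^4 + 5n^3 - 4n^2 - n + 6.
Then g(3) = 21.

21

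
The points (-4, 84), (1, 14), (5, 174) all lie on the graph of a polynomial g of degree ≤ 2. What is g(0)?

Write g(x) = ax^2 + bx + c. Substituting each data point gives a linear system:
  16a - 4b + c = 84
  a + b + c = 14
  25a + 5b + c = 174
Solving the system yields a = 6, b = 4, c = 4.
So g(x) = 6x² + 4x + 4.
Then g(0) = 4.

4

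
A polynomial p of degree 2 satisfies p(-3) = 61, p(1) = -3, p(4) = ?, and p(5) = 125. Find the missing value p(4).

The 3 known points determine the degree-2 polynomial uniquely.
Write p(n) = an^2 + bn + c. Substituting each data point gives a linear system:
  9a - 3b + c = 61
  a + b + c = -3
  25a + 5b + c = 125
Solving the system yields a = 6, b = -4, c = -5.
So p(n) = 6n^2 - 4n - 5.
Then p(4) = 75.

75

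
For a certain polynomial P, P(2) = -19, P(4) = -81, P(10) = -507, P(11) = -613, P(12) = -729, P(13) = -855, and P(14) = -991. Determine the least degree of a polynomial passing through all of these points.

Divided differences on the nodes 2, 4, 10, 11, 12, 13, 14:
  order 0: -19  -81  -507  -613  -729  -855  -991
  order 1: -31  -71  -106  -116  -126  -136
  order 2: -5  -5  -5  -5  -5
  order 3: 0  0  0  0
  order 4: 0  0  0
  order 5: 0  0
  order 6: 0
The order-2 divided differences are all -5 (nonzero) and every higher order vanishes, so the data lies on a polynomial of degree exactly 2.

2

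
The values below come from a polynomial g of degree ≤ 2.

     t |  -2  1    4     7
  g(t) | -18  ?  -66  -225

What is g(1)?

3

On equispaced nodes a degree-2 polynomial has vanishing third forward difference, so
  - g(-2) + 3·g(1) - 3·g(4) + g(7) = 0.
Substituting the known values and solving for g(1):
  3·g(1) = 9
  g(1) = 3.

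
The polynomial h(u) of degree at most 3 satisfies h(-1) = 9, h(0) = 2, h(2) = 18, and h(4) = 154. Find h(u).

Using the Lagrange interpolation formula with nodes -1, 0, 2, 4:
  L_0(u) = u(u - 2)(u - 4) / -15
  L_1(u) = (u + 1)(u - 2)(u - 4) / 8
  L_2(u) = (u + 1)u(u - 4) / -12
  L_3(u) = (u + 1)u(u - 2) / 40
Then h(u) = 9·L_0(u) + 2·L_1(u) + 18·L_2(u) + 154·L_3(u).
Expanding and collecting terms gives h(u) = 2u^3 + 3u^2 - 6u + 2.
Check: h(2) = 18. ✓

h(u) = 2u^3 + 3u^2 - 6u + 2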